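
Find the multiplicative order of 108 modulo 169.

ord(108) | φ(169) = φ(13^2) = 13·(13−1) = 156 = 2^2 · 3 · 13.
Divisors of 156: 1, 2, 3, 4, 6, 12, 13, 26, 39, 52, 78, 156.
Compute 108^d (mod 169) for the divisors d until we hit 1:
108^1 ≡ 108
108^2 ≡ 3
108^3 ≡ 155
108^4 ≡ 9
108^6 ≡ 27
108^12 ≡ 53
108^13 ≡ 147
108^26 ≡ 146
108^39 ≡ 168
108^52 ≡ 22
108^78 ≡ 1
Hence ord(108) = 78.

78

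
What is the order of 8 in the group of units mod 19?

6

ord(8) | φ(19) = 19 − 1 = 18 = 2 · 3^2.
Divisors of 18: 1, 2, 3, 6, 9, 18.
Evaluate successive powers at the divisors of 18:
8^1 ≡ 8
8^2 ≡ 7
8^3 ≡ 18
8^6 ≡ 1
The smallest such exponent is 6, so the order of 8 is 6.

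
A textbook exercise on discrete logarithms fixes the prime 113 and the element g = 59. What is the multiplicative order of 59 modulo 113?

112

Since 59 ∈ (Z/113Z)^×, its order divides φ(113) = 113 − 1 = 112 = 2^4 · 7.
Divisors of 112: 1, 2, 4, 7, 8, 14, 16, 28, 56, 112.
Test each divisor d:
59^1 ≡ 59
59^2 ≡ 91
59^4 ≡ 32
59^7 ≡ 48
59^8 ≡ 7
59^14 ≡ 44
59^16 ≡ 49
59^28 ≡ 15
59^56 ≡ 112
59^112 ≡ 1
The smallest such exponent is 112, so the order of 59 is 112.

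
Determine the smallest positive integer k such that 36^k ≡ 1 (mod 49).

7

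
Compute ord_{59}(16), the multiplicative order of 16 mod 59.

The order of 16 must divide φ(59) = 59 − 1 = 58 = 2 · 29.
Divisors of 58: 1, 2, 29, 58.
Compute 16^d (mod 59) for the divisors d until we hit 1:
16^1 ≡ 16 (mod 59)
16^2 ≡ 20 (mod 59)
16^29 ≡ 1 (mod 59) ✓
So ord_59(16) = 29.

29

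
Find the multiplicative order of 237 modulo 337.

168

ord(237) | φ(337) = 337 − 1 = 336 = 2^4 · 3 · 7.
Divisors of 336: 1, 2, 3, 4, 6, 7, 8, 12, 14, 16, 21, 24, 28, 42, 48, 56, 84, 112, 168, 336.
Check 237^d mod 337 for each divisor in increasing order:
237^1 ≡ 237 (mod 337)
237^2 ≡ 227 (mod 337)
237^3 ≡ 216 (mod 337)
237^4 ≡ 305 (mod 337)
237^6 ≡ 150 (mod 337)
237^7 ≡ 165 (mod 337)
237^8 ≡ 13 (mod 337)
237^12 ≡ 258 (mod 337)
237^14 ≡ 265 (mod 337)
237^16 ≡ 169 (mod 337)
237^21 ≡ 252 (mod 337)
237^24 ≡ 175 (mod 337)
237^28 ≡ 129 (mod 337)
237^42 ≡ 148 (mod 337)
237^48 ≡ 295 (mod 337)
237^56 ≡ 128 (mod 337)
237^84 ≡ 336 (mod 337)
237^112 ≡ 208 (mod 337)
237^168 ≡ 1 (mod 337) ✓
So ord_337(237) = 168.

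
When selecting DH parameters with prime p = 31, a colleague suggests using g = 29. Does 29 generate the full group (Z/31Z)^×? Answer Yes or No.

No

φ(31) = 31 − 1 = 30 = 2 · 3 · 5.
29 is a primitive root mod 31 iff 29^(φ(31)/q) ≢ 1 for every prime q | φ(31), i.e. q ∈ {2, 3, 5}.
29^15 ≡ 30 (mod 31)  [q = 2: ≢ 1 ✓]
29^10 ≡ 1 (mod 31)  [q = 3: ≡ 1 ✗]
29^6 ≡ 2 (mod 31)  [q = 5: ≢ 1 ✓]
Since 29^10 ≡ 1, the order of 29 divides 10 < 30, so 29 is not a primitive root.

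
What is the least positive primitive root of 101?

2

φ(101) = 101 − 1 = 100 = 2^2 · 5^2.
g is a primitive root iff g^(100/q) ≢ 1 (mod 101) for each prime q ∈ {2, 5}.
g = 2: 2^50 ≡ 100; 2^20 ≡ 95 — none is 1, so 2 is a primitive root.
So 2 is the smallest generator of (Z/101Z)^×.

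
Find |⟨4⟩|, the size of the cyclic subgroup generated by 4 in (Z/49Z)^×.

21

Since 4 ∈ (Z/49Z)^×, its order divides φ(49) = φ(7^2) = 7·(7−1) = 42 = 2 · 3 · 7.
Divisors of 42: 1, 2, 3, 6, 7, 14, 21, 42.
Check 4^d mod 49 for each divisor in increasing order:
4^1 ≡ 4
4^2 ≡ 16
4^3 ≡ 15
4^6 ≡ 29
4^7 ≡ 18
4^14 ≡ 30
4^21 ≡ 1
The smallest such exponent is 21, so the order of 4 is 21.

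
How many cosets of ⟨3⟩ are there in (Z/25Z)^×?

1

By Lagrange's theorem, ord_25(3) divides φ(25) = φ(5^2) = 5·(5−1) = 20 = 2^2 · 5.
Divisors of 20: 1, 2, 4, 5, 10, 20.
Compute 3^d (mod 25) for the divisors d until we hit 1:
3^1 ≡ 3 (mod 25)
3^2 ≡ 9 (mod 25)
3^4 ≡ 6 (mod 25)
3^5 ≡ 18 (mod 25)
3^10 ≡ 24 (mod 25)
3^20 ≡ 1 (mod 25) ✓
The order of 3 is 20, so the subgroup it generates has 20 elements.
The index is φ(25) / ord(3) = 20 / 20 = 1.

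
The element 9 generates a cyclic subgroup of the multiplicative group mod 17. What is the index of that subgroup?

The order of 9 must divide φ(17) = 17 − 1 = 16 = 2^4.
Divisors of 16: 1, 2, 4, 8, 16.
Check 9^d mod 17 for each divisor in increasing order:
9^1 ≡ 9 (mod 17)
9^2 ≡ 13 (mod 17)
9^4 ≡ 16 (mod 17)
9^8 ≡ 1 (mod 17) ✓
So ord_17(9) = 8, hence |⟨9⟩| = 8.
[(Z/17Z)^× : ⟨9⟩] = 16/8 = 2.

2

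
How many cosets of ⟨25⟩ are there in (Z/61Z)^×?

Since 25 ∈ (Z/61Z)^×, its order divides φ(61) = 61 − 1 = 60 = 2^2 · 3 · 5.
Divisors of 60: 1, 2, 3, 4, 5, 6, 10, 12, 15, 20, 30, 60.
Check 25^d mod 61 for each divisor in increasing order:
25^1 ≡ 25 (mod 61)
25^2 ≡ 15 (mod 61)
25^3 ≡ 9 (mod 61)
25^4 ≡ 42 (mod 61)
25^5 ≡ 13 (mod 61)
25^6 ≡ 20 (mod 61)
25^10 ≡ 47 (mod 61)
25^12 ≡ 34 (mod 61)
25^15 ≡ 1 (mod 61) ✓
The order of 25 is 15, so the subgroup it generates has 15 elements.
The index is φ(61) / ord(25) = 60 / 15 = 4.

4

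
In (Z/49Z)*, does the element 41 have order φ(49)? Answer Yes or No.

φ(49) = φ(7^2) = 7·(7−1) = 42 = 2 · 3 · 7.
It suffices to check that the order of 41 is not a proper divisor of 42: compute 41^(42/q) for q ∈ {2, 3, 7}.
41^21 ≡ 48 (mod 49)  [q = 2: ≢ 1 ✓]
41^14 ≡ 1 (mod 49)  [q = 3: ≡ 1 ✗]
41^6 ≡ 43 (mod 49)  [q = 7: ≢ 1 ✓]
41^14 ≡ 1 shows ord(41) | 14, strictly less than φ(49); not a primitive root.

No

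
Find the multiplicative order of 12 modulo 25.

20

By Lagrange's theorem, ord_25(12) divides φ(25) = φ(5^2) = 5·(5−1) = 20 = 2^2 · 5.
Divisors of 20: 1, 2, 4, 5, 10, 20.
Check 12^d mod 25 for each divisor in increasing order:
12^1 ≡ 12 (mod 25)
12^2 ≡ 19 (mod 25)
12^4 ≡ 11 (mod 25)
12^5 ≡ 7 (mod 25)
12^10 ≡ 24 (mod 25)
12^20 ≡ 1 (mod 25) ✓
So ord_25(12) = 20.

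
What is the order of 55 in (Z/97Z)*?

Since 55 ∈ (Z/97Z)^×, its order divides φ(97) = 97 − 1 = 96 = 2^5 · 3.
Divisors of 96: 1, 2, 3, 4, 6, 8, 12, 16, 24, 32, 48, 96.
Test each divisor d:
55^1 ≡ 55 (mod 97)
55^2 ≡ 18 (mod 97)
55^3 ≡ 20 (mod 97)
55^4 ≡ 33 (mod 97)
55^6 ≡ 12 (mod 97)
55^8 ≡ 22 (mod 97)
55^12 ≡ 47 (mod 97)
55^16 ≡ 96 (mod 97)
55^24 ≡ 75 (mod 97)
55^32 ≡ 1 (mod 97) ✓
The smallest such exponent is 32, so the order of 55 is 32.

32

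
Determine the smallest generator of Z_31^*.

3

φ(31) = 31 − 1 = 30 = 2 · 3 · 5.
Test candidates g = 2, 3, … against the prime factors q ∈ {2, 3, 5} of φ(31): g is a generator iff g^(30/q) ≢ 1 for every such q.
g = 2: 2^15 ≡ 1 — hits 1, so not a primitive root.
g = 3: 3^15 ≡ 30; 3^10 ≡ 25; 3^6 ≡ 16 — none is 1, so 3 is a primitive root.
The smallest primitive root modulo 31 is 3.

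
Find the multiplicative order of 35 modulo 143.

30

By Lagrange's theorem, ord_143(35) divides φ(143) = φ(11·13) = (11−1)·(13−1) = 10·12 = 120 = 2^3 · 3 · 5.
Divisors of 120: 1, 2, 3, 4, 5, 6, 8, 10, 12, 15, 20, 24, 30, 40, 60, 120.
Test each divisor d:
35^1 ≡ 35 (mod 143)
35^2 ≡ 81 (mod 143)
35^3 ≡ 118 (mod 143)
35^4 ≡ 126 (mod 143)
35^5 ≡ 120 (mod 143)
35^6 ≡ 53 (mod 143)
35^8 ≡ 3 (mod 143)
35^10 ≡ 100 (mod 143)
35^12 ≡ 92 (mod 143)
35^15 ≡ 131 (mod 143)
35^20 ≡ 133 (mod 143)
35^24 ≡ 27 (mod 143)
35^30 ≡ 1 (mod 143) ✓
Therefore the multiplicative order of 35 modulo 143 is 30.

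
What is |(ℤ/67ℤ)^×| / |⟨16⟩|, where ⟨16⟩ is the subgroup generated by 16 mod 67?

ord(16) | φ(67) = 67 − 1 = 66 = 2 · 3 · 11.
Divisors of 66: 1, 2, 3, 6, 11, 22, 33, 66.
Evaluate successive powers at the divisors of 66:
16^1 ≡ 16 (mod 67)
16^2 ≡ 55 (mod 67)
16^3 ≡ 9 (mod 67)
16^6 ≡ 14 (mod 67)
16^11 ≡ 29 (mod 67)
16^22 ≡ 37 (mod 67)
16^33 ≡ 1 (mod 67) ✓
The order of 16 is 33, so the subgroup it generates has 33 elements.
The index is φ(67) / ord(16) = 66 / 33 = 2.

2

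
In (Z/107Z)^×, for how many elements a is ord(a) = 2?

1

φ(107) = 107 − 1 = 106 = 2 · 53.
Since (Z/107Z)^× is cyclic of order 106, the number of elements of order d is φ(d) when d | 106 and 0 otherwise.
2 | 106, and φ(2) = 2 − 1 = 1.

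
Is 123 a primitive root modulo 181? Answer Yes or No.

φ(181) = 181 − 1 = 180 = 2^2 · 3^2 · 5.
Test 123^(180/q) mod 181 for each prime factor q of 180:
123^90 ≡ 180 (mod 181)  [q = 2: ≢ 1 ✓]
123^60 ≡ 48 (mod 181)  [q = 3: ≢ 1 ✓]
123^36 ≡ 135 (mod 181)  [q = 5: ≢ 1 ✓]
Every test exponent gives a nontrivial residue, hence 123 generates the full group.

Yes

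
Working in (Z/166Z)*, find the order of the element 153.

The order of 153 must divide φ(166) = φ(2)·φ(83) = 1·82 = 82 = 2 · 41.
Divisors of 82: 1, 2, 41, 82.
Evaluate successive powers at the divisors of 82:
153^1 ≡ 153 (mod 166)
153^2 ≡ 3 (mod 166)
153^41 ≡ 1 (mod 166) ✓
Therefore the multiplicative order of 153 modulo 166 is 41.

41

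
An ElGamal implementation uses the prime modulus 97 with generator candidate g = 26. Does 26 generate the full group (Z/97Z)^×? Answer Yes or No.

φ(97) = 97 − 1 = 96 = 2^5 · 3.
26 is a primitive root mod 97 iff 26^(φ(97)/q) ≢ 1 for every prime q | φ(97), i.e. q ∈ {2, 3}.
26^48 ≡ 96 (mod 97)  [q = 2: ≢ 1 ✓]
26^32 ≡ 61 (mod 97)  [q = 3: ≢ 1 ✓]
None equal 1, so ord_97(26) = 96: 26 is a primitive root.

Yes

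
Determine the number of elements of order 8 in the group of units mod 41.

4

φ(41) = 41 − 1 = 40 = 2^3 · 5.
In a cyclic group of order 40, there are φ(d) elements of order d for each divisor d of 40, and zero for non-divisors.
8 = 2^3 divides 40, and φ(8) = 4.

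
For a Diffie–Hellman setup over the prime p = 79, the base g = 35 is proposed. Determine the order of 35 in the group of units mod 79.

ord(35) | φ(79) = 79 − 1 = 78 = 2 · 3 · 13.
Divisors of 78: 1, 2, 3, 6, 13, 26, 39, 78.
Check 35^d mod 79 for each divisor in increasing order:
35^1 ≡ 35
35^2 ≡ 40
35^3 ≡ 57
35^6 ≡ 10
35^13 ≡ 24
35^26 ≡ 23
35^39 ≡ 78
35^78 ≡ 1
So ord_79(35) = 78.

78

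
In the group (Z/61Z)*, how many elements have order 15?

φ(61) = 61 − 1 = 60 = 2^2 · 3 · 5.
(Z/61Z)^× is cyclic (|G| = 60); a cyclic group of order m has exactly φ(d) elements of each order d | m, and none otherwise.
15 = 3 · 5 divides 60, and φ(15) = 8.

8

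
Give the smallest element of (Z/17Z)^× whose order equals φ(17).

φ(17) = 17 − 1 = 16 = 2^4.
g is a primitive root iff g^(16/q) ≢ 1 (mod 17) for each prime q ∈ {2}.
g = 2: 2^8 ≡ 1 — hits 1, so not a primitive root.
g = 3: 3^8 ≡ 16 — none is 1, so 3 is a primitive root.
Hence the least primitive root of 17 is 3.

3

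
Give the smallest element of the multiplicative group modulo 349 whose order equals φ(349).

2

φ(349) = 349 − 1 = 348 = 2^2 · 3 · 29.
g is a primitive root iff g^(348/q) ≢ 1 (mod 349) for each prime q ∈ {2, 3, 29}.
g = 2: 2^174 ≡ 348; 2^116 ≡ 226; 2^12 ≡ 257 — none is 1, so 2 is a primitive root.
The smallest primitive root modulo 349 is 2.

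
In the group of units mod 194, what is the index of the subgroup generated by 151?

By Lagrange's theorem, ord_194(151) divides φ(194) = φ(2)·φ(97) = 1·96 = 96 = 2^5 · 3.
Divisors of 96: 1, 2, 3, 4, 6, 8, 12, 16, 24, 32, 48, 96.
Evaluate successive powers at the divisors of 96:
151^1 ≡ 151 (mod 194)
151^2 ≡ 103 (mod 194)
151^3 ≡ 33 (mod 194)
151^4 ≡ 133 (mod 194)
151^6 ≡ 119 (mod 194)
151^8 ≡ 35 (mod 194)
151^12 ≡ 193 (mod 194)
151^16 ≡ 61 (mod 194)
151^24 ≡ 1 (mod 194) ✓
Thus |⟨151⟩| = ord(151) = 24.
[(Z/194Z)^× : ⟨151⟩] = 96/24 = 4.

4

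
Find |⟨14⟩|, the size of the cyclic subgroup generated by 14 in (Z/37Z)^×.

12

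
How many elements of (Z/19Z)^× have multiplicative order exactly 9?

6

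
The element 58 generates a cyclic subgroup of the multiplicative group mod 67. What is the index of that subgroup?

3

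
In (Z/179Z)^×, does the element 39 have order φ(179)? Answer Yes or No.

No

φ(179) = 179 − 1 = 178 = 2 · 89.
39 is a primitive root mod 179 iff 39^(φ(179)/q) ≢ 1 for every prime q | φ(179), i.e. q ∈ {2, 89}.
39^89 ≡ 1 (mod 179)  [q = 2: ≡ 1 ✗]
39^2 ≡ 89 (mod 179)  [q = 89: ≢ 1 ✓]
The check at q = 2 fails, so 39 generates a proper subgroup.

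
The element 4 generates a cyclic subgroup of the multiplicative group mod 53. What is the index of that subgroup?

By Lagrange's theorem, ord_53(4) divides φ(53) = 53 − 1 = 52 = 2^2 · 13.
Divisors of 52: 1, 2, 4, 13, 26, 52.
Check 4^d mod 53 for each divisor in increasing order:
4^1 ≡ 4 (mod 53)
4^2 ≡ 16 (mod 53)
4^4 ≡ 44 (mod 53)
4^13 ≡ 52 (mod 53)
4^26 ≡ 1 (mod 53) ✓
Thus |⟨4⟩| = ord(4) = 26.
Index = |(Z/53Z)^×| / |⟨4⟩| = 52 / 26 = 2.

2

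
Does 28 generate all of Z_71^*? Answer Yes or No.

Yes

φ(71) = 71 − 1 = 70 = 2 · 5 · 7.
It suffices to check that the order of 28 is not a proper divisor of 70: compute 28^(70/q) for q ∈ {2, 5, 7}.
28^35 ≡ 70 (mod 71)  [q = 2: ≢ 1 ✓]
28^14 ≡ 57 (mod 71)  [q = 5: ≢ 1 ✓]
28^10 ≡ 30 (mod 71)  [q = 7: ≢ 1 ✓]
None equal 1, so ord_71(28) = 70: 28 is a primitive root.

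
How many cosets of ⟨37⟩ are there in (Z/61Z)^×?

3

By Lagrange's theorem, ord_61(37) divides φ(61) = 61 − 1 = 60 = 2^2 · 3 · 5.
Divisors of 60: 1, 2, 3, 4, 5, 6, 10, 12, 15, 20, 30, 60.
Check 37^d mod 61 for each divisor in increasing order:
37^1 ≡ 37
37^2 ≡ 27
37^3 ≡ 23
37^4 ≡ 58
37^5 ≡ 11
37^6 ≡ 41
37^10 ≡ 60
37^12 ≡ 34
37^15 ≡ 50
37^20 ≡ 1
Thus |⟨37⟩| = ord(37) = 20.
[(Z/61Z)^× : ⟨37⟩] = 60/20 = 3.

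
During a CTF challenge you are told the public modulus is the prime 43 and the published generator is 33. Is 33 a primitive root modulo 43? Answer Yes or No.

φ(43) = 43 − 1 = 42 = 2 · 3 · 7.
33 is a primitive root mod 43 iff 33^(φ(43)/q) ≢ 1 for every prime q | φ(43), i.e. q ∈ {2, 3, 7}.
33^21 ≡ 42 (mod 43)  [q = 2: ≢ 1 ✓]
33^14 ≡ 36 (mod 43)  [q = 3: ≢ 1 ✓]
33^6 ≡ 35 (mod 43)  [q = 7: ≢ 1 ✓]
All checks pass, so 33 has order 42 and is a primitive root modulo 43.

Yes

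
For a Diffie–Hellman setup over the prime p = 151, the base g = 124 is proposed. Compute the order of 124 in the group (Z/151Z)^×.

25

The order of 124 must divide φ(151) = 151 − 1 = 150 = 2 · 3 · 5^2.
Divisors of 150: 1, 2, 3, 5, 6, 10, 15, 25, 30, 50, 75, 150.
Check 124^d mod 151 for each divisor in increasing order:
124^1 ≡ 124 (mod 151)
124^2 ≡ 125 (mod 151)
124^3 ≡ 98 (mod 151)
124^5 ≡ 19 (mod 151)
124^6 ≡ 91 (mod 151)
124^10 ≡ 59 (mod 151)
124^15 ≡ 64 (mod 151)
124^25 ≡ 1 (mod 151) ✓
So ord_151(124) = 25.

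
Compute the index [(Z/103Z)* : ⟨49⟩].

2

ord(49) | φ(103) = 103 − 1 = 102 = 2 · 3 · 17.
Divisors of 102: 1, 2, 3, 6, 17, 34, 51, 102.
Compute 49^d (mod 103) for the divisors d until we hit 1:
49^1 ≡ 49 (mod 103)
49^2 ≡ 32 (mod 103)
49^3 ≡ 23 (mod 103)
49^6 ≡ 14 (mod 103)
49^17 ≡ 56 (mod 103)
49^34 ≡ 46 (mod 103)
49^51 ≡ 1 (mod 103) ✓
Thus |⟨49⟩| = ord(49) = 51.
The index is φ(103) / ord(49) = 102 / 51 = 2.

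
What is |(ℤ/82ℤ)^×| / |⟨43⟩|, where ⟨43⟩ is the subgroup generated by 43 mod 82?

2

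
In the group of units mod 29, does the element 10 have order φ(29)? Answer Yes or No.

Yes

φ(29) = 29 − 1 = 28 = 2^2 · 7.
An element g generates (Z/29Z)^× iff g^(28/q) ≢ 1 (mod 29) for each prime q ∈ {2, 7}.
10^14 ≡ 28 (mod 29)  [q = 2: ≢ 1 ✓]
10^4 ≡ 24 (mod 29)  [q = 7: ≢ 1 ✓]
Every test exponent gives a nontrivial residue, hence 10 generates the full group.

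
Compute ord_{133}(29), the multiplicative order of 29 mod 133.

The order of 29 must divide φ(133) = φ(7·19) = (7−1)·(19−1) = 6·18 = 108 = 2^2 · 3^3.
Divisors of 108: 1, 2, 3, 4, 6, 9, 12, 18, 27, 36, 54, 108.
Evaluate successive powers at the divisors of 108:
29^1 ≡ 29 (mod 133)
29^2 ≡ 43 (mod 133)
29^3 ≡ 50 (mod 133)
29^4 ≡ 120 (mod 133)
29^6 ≡ 106 (mod 133)
29^9 ≡ 113 (mod 133)
29^12 ≡ 64 (mod 133)
29^18 ≡ 1 (mod 133) ✓
Therefore the multiplicative order of 29 modulo 133 is 18.

18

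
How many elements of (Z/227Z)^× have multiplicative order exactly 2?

1

φ(227) = 227 − 1 = 226 = 2 · 113.
Since (Z/227Z)^× is cyclic of order 226, the number of elements of order d is φ(d) when d | 226 and 0 otherwise.
2 | 226, and φ(2) = 2 − 1 = 1.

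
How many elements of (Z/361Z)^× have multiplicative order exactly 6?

φ(361) = φ(19^2) = 19·(19−1) = 342 = 2 · 3^2 · 19.
(Z/361Z)^× is cyclic (|G| = 342); a cyclic group of order m has exactly φ(d) elements of each order d | m, and none otherwise.
6 = 2 · 3 divides 342, and φ(6) = 2.

2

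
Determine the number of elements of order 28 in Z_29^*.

φ(29) = 29 − 1 = 28 = 2^2 · 7.
(Z/29Z)^× is cyclic (|G| = 28); a cyclic group of order m has exactly φ(d) elements of each order d | m, and none otherwise.
28 = 2^2 · 7 divides 28, and φ(28) = 12.

12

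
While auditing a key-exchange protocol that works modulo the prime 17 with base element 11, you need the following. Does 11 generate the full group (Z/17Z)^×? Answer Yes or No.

Yes

φ(17) = 17 − 1 = 16 = 2^4.
It suffices to check that the order of 11 is not a proper divisor of 16: compute 11^(16/q) for q ∈ {2}.
11^8 ≡ 16 (mod 17)  [q = 2: ≢ 1 ✓]
Every test exponent gives a nontrivial residue, hence 11 generates the full group.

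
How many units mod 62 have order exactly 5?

4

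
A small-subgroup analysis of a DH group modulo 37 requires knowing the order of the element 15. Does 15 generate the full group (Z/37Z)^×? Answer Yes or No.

φ(37) = 37 − 1 = 36 = 2^2 · 3^2.
It suffices to check that the order of 15 is not a proper divisor of 36: compute 15^(36/q) for q ∈ {2, 3}.
15^18 ≡ 36 (mod 37)  [q = 2: ≢ 1 ✓]
15^12 ≡ 26 (mod 37)  [q = 3: ≢ 1 ✓]
All checks pass, so 15 has order 36 and is a primitive root modulo 37.

Yes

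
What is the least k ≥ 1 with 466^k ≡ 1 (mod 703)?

36

ord(466) | φ(703) = φ(19·37) = (19−1)·(37−1) = 18·36 = 648 = 2^3 · 3^4.
Divisors of 648: 1, 2, 3, 4, 6, 8, 9, 12, 18, 24, 27, 36, 54, 72, 81, 108, 162, 216, 324, 648.
Evaluate successive powers at the divisors of 648:
466^1 ≡ 466
466^2 ≡ 632
466^3 ≡ 658
466^4 ≡ 120
466^6 ≡ 619
466^8 ≡ 340
466^9 ≡ 265
466^12 ≡ 26
466^18 ≡ 628
466^24 ≡ 676
466^27 ≡ 512
466^36 ≡ 1
The smallest such exponent is 36, so the order of 466 is 36.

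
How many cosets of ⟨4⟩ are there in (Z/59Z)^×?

ord(4) | φ(59) = 59 − 1 = 58 = 2 · 29.
Divisors of 58: 1, 2, 29, 58.
Test each divisor d:
4^1 ≡ 4 (mod 59)
4^2 ≡ 16 (mod 59)
4^29 ≡ 1 (mod 59) ✓
So ord_59(4) = 29, hence |⟨4⟩| = 29.
Index = |(Z/59Z)^×| / |⟨4⟩| = 58 / 29 = 2.

2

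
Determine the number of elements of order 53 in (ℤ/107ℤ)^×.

52

φ(107) = 107 − 1 = 106 = 2 · 53.
Since (Z/107Z)^× is cyclic of order 106, the number of elements of order d is φ(d) when d | 106 and 0 otherwise.
53 | 106, and φ(53) = 53 − 1 = 52.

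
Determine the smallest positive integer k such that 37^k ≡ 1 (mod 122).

Since 37 ∈ (Z/122Z)^×, its order divides φ(122) = φ(2)·φ(61) = 1·60 = 60 = 2^2 · 3 · 5.
Divisors of 60: 1, 2, 3, 4, 5, 6, 10, 12, 15, 20, 30, 60.
Evaluate successive powers at the divisors of 60:
37^1 ≡ 37 (mod 122)
37^2 ≡ 27 (mod 122)
37^3 ≡ 23 (mod 122)
37^4 ≡ 119 (mod 122)
37^5 ≡ 11 (mod 122)
37^6 ≡ 41 (mod 122)
37^10 ≡ 121 (mod 122)
37^12 ≡ 95 (mod 122)
37^15 ≡ 111 (mod 122)
37^20 ≡ 1 (mod 122) ✓
The smallest such exponent is 20, so the order of 37 is 20.

20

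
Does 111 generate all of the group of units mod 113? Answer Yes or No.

No

φ(113) = 113 − 1 = 112 = 2^4 · 7.
Test 111^(112/q) mod 113 for each prime factor q of 112:
111^56 ≡ 1 (mod 113)  [q = 2: ≡ 1 ✗]
111^16 ≡ 109 (mod 113)  [q = 7: ≢ 1 ✓]
111^56 ≡ 1 shows ord(111) | 56, strictly less than φ(113); not a primitive root.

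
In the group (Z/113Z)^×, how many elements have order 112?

48

φ(113) = 113 − 1 = 112 = 2^4 · 7.
In a cyclic group of order 112, there are φ(d) elements of order d for each divisor d of 112, and zero for non-divisors.
112 = 2^4 · 7 divides 112, and φ(112) = 48.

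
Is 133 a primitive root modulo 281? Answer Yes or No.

φ(281) = 281 − 1 = 280 = 2^3 · 5 · 7.
133 is a primitive root mod 281 iff 133^(φ(281)/q) ≢ 1 for every prime q | φ(281), i.e. q ∈ {2, 5, 7}.
133^140 ≡ 280 (mod 281)  [q = 2: ≢ 1 ✓]
133^56 ≡ 153 (mod 281)  [q = 5: ≢ 1 ✓]
133^40 ≡ 165 (mod 281)  [q = 7: ≢ 1 ✓]
None equal 1, so ord_281(133) = 280: 133 is a primitive root.

Yes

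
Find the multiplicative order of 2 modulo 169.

ord(2) | φ(169) = φ(13^2) = 13·(13−1) = 156 = 2^2 · 3 · 13.
Divisors of 156: 1, 2, 3, 4, 6, 12, 13, 26, 39, 52, 78, 156.
Evaluate successive powers at the divisors of 156:
2^1 ≡ 2 (mod 169)
2^2 ≡ 4 (mod 169)
2^3 ≡ 8 (mod 169)
2^4 ≡ 16 (mod 169)
2^6 ≡ 64 (mod 169)
2^12 ≡ 40 (mod 169)
2^13 ≡ 80 (mod 169)
2^26 ≡ 147 (mod 169)
2^39 ≡ 99 (mod 169)
2^52 ≡ 146 (mod 169)
2^78 ≡ 168 (mod 169)
2^156 ≡ 1 (mod 169) ✓
The smallest such exponent is 156, so the order of 2 is 156.

156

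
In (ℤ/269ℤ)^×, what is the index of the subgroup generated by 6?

2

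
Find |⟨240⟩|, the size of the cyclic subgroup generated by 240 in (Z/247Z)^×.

12

ord(240) | φ(247) = φ(13·19) = (13−1)·(19−1) = 12·18 = 216 = 2^3 · 3^3.
Divisors of 216: 1, 2, 3, 4, 6, 8, 9, 12, 18, 24, 27, 36, 54, 72, 108, 216.
Evaluate successive powers at the divisors of 216:
240^1 ≡ 240
240^2 ≡ 49
240^3 ≡ 151
240^4 ≡ 178
240^6 ≡ 77
240^8 ≡ 68
240^9 ≡ 18
240^12 ≡ 1
The smallest such exponent is 12, so the order of 240 is 12.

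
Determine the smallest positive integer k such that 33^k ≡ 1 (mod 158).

ord(33) | φ(158) = φ(2)·φ(79) = 1·78 = 78 = 2 · 3 · 13.
Divisors of 78: 1, 2, 3, 6, 13, 26, 39, 78.
Compute 33^d (mod 158) for the divisors d until we hit 1:
33^1 ≡ 33 (mod 158)
33^2 ≡ 141 (mod 158)
33^3 ≡ 71 (mod 158)
33^6 ≡ 143 (mod 158)
33^13 ≡ 157 (mod 158)
33^26 ≡ 1 (mod 158) ✓
So ord_158(33) = 26.

26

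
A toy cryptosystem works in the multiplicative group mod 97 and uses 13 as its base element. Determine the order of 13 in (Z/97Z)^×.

By Lagrange's theorem, ord_97(13) divides φ(97) = 97 − 1 = 96 = 2^5 · 3.
Divisors of 96: 1, 2, 3, 4, 6, 8, 12, 16, 24, 32, 48, 96.
Test each divisor d:
13^1 ≡ 13 (mod 97)
13^2 ≡ 72 (mod 97)
13^3 ≡ 63 (mod 97)
13^4 ≡ 43 (mod 97)
13^6 ≡ 89 (mod 97)
13^8 ≡ 6 (mod 97)
13^12 ≡ 64 (mod 97)
13^16 ≡ 36 (mod 97)
13^24 ≡ 22 (mod 97)
13^32 ≡ 35 (mod 97)
13^48 ≡ 96 (mod 97)
13^96 ≡ 1 (mod 97) ✓
Hence ord(13) = 96.

96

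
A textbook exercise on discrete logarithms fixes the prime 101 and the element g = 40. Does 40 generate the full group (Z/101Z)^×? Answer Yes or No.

φ(101) = 101 − 1 = 100 = 2^2 · 5^2.
An element g generates (Z/101Z)^× iff g^(100/q) ≢ 1 (mod 101) for each prime q ∈ {2, 5}.
40^50 ≡ 100 (mod 101)  [q = 2: ≢ 1 ✓]
40^20 ≡ 36 (mod 101)  [q = 5: ≢ 1 ✓]
All checks pass, so 40 has order 100 and is a primitive root modulo 101.

Yes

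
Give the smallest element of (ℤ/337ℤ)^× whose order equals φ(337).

φ(337) = 337 − 1 = 336 = 2^4 · 3 · 7.
g is a primitive root iff g^(336/q) ≢ 1 (mod 337) for each prime q ∈ {2, 3, 7}.
g = 2: 2^168 ≡ 1 — hits 1, so not a primitive root.
g = 3: 3^168 ≡ 1 — hits 1, so not a primitive root.
g = 4: 4^168 ≡ 1 — hits 1, so not a primitive root.
g = 5: 5^168 ≡ 336; 5^112 ≡ 1 — hits 1, so not a primitive root.
g = 6: 6^168 ≡ 1 — hits 1, so not a primitive root.
g = 7: 7^168 ≡ 1 — hits 1, so not a primitive root.
g = 8: 8^168 ≡ 1 — hits 1, so not a primitive root.
g = 9: 9^168 ≡ 1 — hits 1, so not a primitive root.
g = 10: 10^168 ≡ 336; 10^112 ≡ 128; 10^48 ≡ 175 — none is 1, so 10 is a primitive root.
The smallest primitive root modulo 337 is 10.

10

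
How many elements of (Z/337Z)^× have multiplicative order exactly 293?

0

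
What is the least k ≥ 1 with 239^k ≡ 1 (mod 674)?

84

The order of 239 must divide φ(674) = φ(2)·φ(337) = 1·336 = 336 = 2^4 · 3 · 7.
Divisors of 336: 1, 2, 3, 4, 6, 7, 8, 12, 14, 16, 21, 24, 28, 42, 48, 56, 84, 112, 168, 336.
Check 239^d mod 674 for each divisor in increasing order:
239^1 ≡ 239 (mod 674)
239^2 ≡ 505 (mod 674)
239^3 ≡ 49 (mod 674)
239^4 ≡ 253 (mod 674)
239^6 ≡ 379 (mod 674)
239^7 ≡ 265 (mod 674)
239^8 ≡ 653 (mod 674)
239^12 ≡ 79 (mod 674)
239^14 ≡ 129 (mod 674)
239^16 ≡ 441 (mod 674)
239^21 ≡ 485 (mod 674)
239^24 ≡ 175 (mod 674)
239^28 ≡ 465 (mod 674)
239^42 ≡ 673 (mod 674)
239^48 ≡ 295 (mod 674)
239^56 ≡ 545 (mod 674)
239^84 ≡ 1 (mod 674) ✓
Therefore the multiplicative order of 239 modulo 674 is 84.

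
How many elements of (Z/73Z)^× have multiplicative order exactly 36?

φ(73) = 73 − 1 = 72 = 2^3 · 3^2.
(Z/73Z)^× is cyclic (|G| = 72); a cyclic group of order m has exactly φ(d) elements of each order d | m, and none otherwise.
36 = 2^2 · 3^2 divides 72, and φ(36) = 12.

12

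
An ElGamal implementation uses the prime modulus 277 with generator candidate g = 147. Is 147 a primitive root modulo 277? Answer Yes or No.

φ(277) = 277 − 1 = 276 = 2^2 · 3 · 23.
147 is a primitive root mod 277 iff 147^(φ(277)/q) ≢ 1 for every prime q | φ(277), i.e. q ∈ {2, 3, 23}.
147^138 ≡ 1 (mod 277)  [q = 2: ≡ 1 ✗]
147^92 ≡ 116 (mod 277)  [q = 3: ≢ 1 ✓]
147^12 ≡ 175 (mod 277)  [q = 23: ≢ 1 ✓]
Since 147^138 ≡ 1, the order of 147 divides 138 < 276, so 147 is not a primitive root.

No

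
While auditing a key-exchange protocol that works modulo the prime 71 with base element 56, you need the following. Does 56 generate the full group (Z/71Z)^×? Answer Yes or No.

Yes

φ(71) = 71 − 1 = 70 = 2 · 5 · 7.
56 is a primitive root mod 71 iff 56^(φ(71)/q) ≢ 1 for every prime q | φ(71), i.e. q ∈ {2, 5, 7}.
56^35 ≡ 70 (mod 71)  [q = 2: ≢ 1 ✓]
56^14 ≡ 25 (mod 71)  [q = 5: ≢ 1 ✓]
56^10 ≡ 48 (mod 71)  [q = 7: ≢ 1 ✓]
All checks pass, so 56 has order 70 and is a primitive root modulo 71.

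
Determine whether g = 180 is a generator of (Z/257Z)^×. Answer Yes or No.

Yes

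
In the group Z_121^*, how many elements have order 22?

10

φ(121) = φ(11^2) = 11·(11−1) = 110 = 2 · 5 · 11.
(Z/121Z)^× is cyclic (|G| = 110); a cyclic group of order m has exactly φ(d) elements of each order d | m, and none otherwise.
22 = 2 · 11 divides 110, and φ(22) = 10.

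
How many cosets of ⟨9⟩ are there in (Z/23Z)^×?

2

ord(9) | φ(23) = 23 − 1 = 22 = 2 · 11.
Divisors of 22: 1, 2, 11, 22.
Evaluate successive powers at the divisors of 22:
9^1 ≡ 9
9^2 ≡ 12
9^11 ≡ 1
Thus |⟨9⟩| = ord(9) = 11.
The index is φ(23) / ord(9) = 22 / 11 = 2.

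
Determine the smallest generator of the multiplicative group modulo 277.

5

φ(277) = 277 − 1 = 276 = 2^2 · 3 · 23.
Test candidates g = 2, 3, … against the prime factors q ∈ {2, 3, 23} of φ(277): g is a generator iff g^(276/q) ≢ 1 for every such q.
g = 2: 2^138 ≡ 276; 2^92 ≡ 1 — hits 1, so not a primitive root.
g = 3: 3^138 ≡ 1 — hits 1, so not a primitive root.
g = 4: 4^138 ≡ 1 — hits 1, so not a primitive root.
g = 5: 5^138 ≡ 276; 5^92 ≡ 116; 5^12 ≡ 27 — none is 1, so 5 is a primitive root.
So 5 is the smallest generator of (Z/277Z)^×.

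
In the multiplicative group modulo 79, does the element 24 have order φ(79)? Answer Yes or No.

φ(79) = 79 − 1 = 78 = 2 · 3 · 13.
An element g generates (Z/79Z)^× iff g^(78/q) ≢ 1 (mod 79) for each prime q ∈ {2, 3, 13}.
24^39 ≡ 78 (mod 79)  [q = 2: ≢ 1 ✓]
24^26 ≡ 23 (mod 79)  [q = 3: ≢ 1 ✓]
24^6 ≡ 1 (mod 79)  [q = 13: ≡ 1 ✗]
The check at q = 13 fails, so 24 generates a proper subgroup.

No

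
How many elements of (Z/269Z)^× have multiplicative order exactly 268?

132

φ(269) = 269 − 1 = 268 = 2^2 · 67.
(Z/269Z)^× is cyclic (|G| = 268); a cyclic group of order m has exactly φ(d) elements of each order d | m, and none otherwise.
268 = 2^2 · 67 divides 268, and φ(268) = 132.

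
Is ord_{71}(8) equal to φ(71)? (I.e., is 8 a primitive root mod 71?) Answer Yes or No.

No

φ(71) = 71 − 1 = 70 = 2 · 5 · 7.
8 is a primitive root mod 71 iff 8^(φ(71)/q) ≢ 1 for every prime q | φ(71), i.e. q ∈ {2, 5, 7}.
8^35 ≡ 1 (mod 71)  [q = 2: ≡ 1 ✗]
8^14 ≡ 57 (mod 71)  [q = 5: ≢ 1 ✓]
8^10 ≡ 20 (mod 71)  [q = 7: ≢ 1 ✓]
8^35 ≡ 1 shows ord(8) | 35, strictly less than φ(71); not a primitive root.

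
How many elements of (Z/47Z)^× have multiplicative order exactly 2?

φ(47) = 47 − 1 = 46 = 2 · 23.
(Z/47Z)^× is cyclic (|G| = 46); a cyclic group of order m has exactly φ(d) elements of each order d | m, and none otherwise.
2 | 46, and φ(2) = 2 − 1 = 1.

1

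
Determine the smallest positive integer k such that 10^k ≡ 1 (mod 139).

46

ord(10) | φ(139) = 139 − 1 = 138 = 2 · 3 · 23.
Divisors of 138: 1, 2, 3, 6, 23, 46, 69, 138.
Evaluate successive powers at the divisors of 138:
10^1 ≡ 10
10^2 ≡ 100
10^3 ≡ 27
10^6 ≡ 34
10^23 ≡ 138
10^46 ≡ 1
Therefore the multiplicative order of 10 modulo 139 is 46.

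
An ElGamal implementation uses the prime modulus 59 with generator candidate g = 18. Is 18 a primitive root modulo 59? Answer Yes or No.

Yes

φ(59) = 59 − 1 = 58 = 2 · 29.
It suffices to check that the order of 18 is not a proper divisor of 58: compute 18^(58/q) for q ∈ {2, 29}.
18^29 ≡ 58 (mod 59)  [q = 2: ≢ 1 ✓]
18^2 ≡ 29 (mod 59)  [q = 29: ≢ 1 ✓]
Every test exponent gives a nontrivial residue, hence 18 generates the full group.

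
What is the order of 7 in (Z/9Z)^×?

By Lagrange's theorem, ord_9(7) divides φ(9) = φ(3^2) = 3·(3−1) = 6 = 2 · 3.
Divisors of 6: 1, 2, 3, 6.
Compute 7^d (mod 9) for the divisors d until we hit 1:
7^1 ≡ 7 (mod 9)
7^2 ≡ 4 (mod 9)
7^3 ≡ 1 (mod 9) ✓
Hence ord(7) = 3.

3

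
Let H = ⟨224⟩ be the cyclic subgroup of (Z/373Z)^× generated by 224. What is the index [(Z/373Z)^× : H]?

By Lagrange's theorem, ord_373(224) divides φ(373) = 373 − 1 = 372 = 2^2 · 3 · 31.
Divisors of 372: 1, 2, 3, 4, 6, 12, 31, 62, 93, 124, 186, 372.
Test each divisor d:
224^1 ≡ 224 (mod 373)
224^2 ≡ 194 (mod 373)
224^3 ≡ 188 (mod 373)
224^4 ≡ 336 (mod 373)
224^6 ≡ 282 (mod 373)
224^12 ≡ 75 (mod 373)
224^31 ≡ 200 (mod 373)
224^62 ≡ 89 (mod 373)
224^93 ≡ 269 (mod 373)
224^124 ≡ 88 (mod 373)
224^186 ≡ 372 (mod 373)
224^372 ≡ 1 (mod 373) ✓
The order of 224 is 372, so the subgroup it generates has 372 elements.
The index is φ(373) / ord(224) = 372 / 372 = 1.

1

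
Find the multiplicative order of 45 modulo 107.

106

Since 45 ∈ (Z/107Z)^×, its order divides φ(107) = 107 − 1 = 106 = 2 · 53.
Divisors of 106: 1, 2, 53, 106.
Compute 45^d (mod 107) for the divisors d until we hit 1:
45^1 ≡ 45 (mod 107)
45^2 ≡ 99 (mod 107)
45^53 ≡ 106 (mod 107)
45^106 ≡ 1 (mod 107) ✓
So ord_107(45) = 106.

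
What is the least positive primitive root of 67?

2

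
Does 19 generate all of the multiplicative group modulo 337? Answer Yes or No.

Yes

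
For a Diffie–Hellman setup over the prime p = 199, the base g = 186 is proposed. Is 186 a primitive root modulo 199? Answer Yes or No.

Yes

φ(199) = 199 − 1 = 198 = 2 · 3^2 · 11.
186 is a primitive root mod 199 iff 186^(φ(199)/q) ≢ 1 for every prime q | φ(199), i.e. q ∈ {2, 3, 11}.
186^99 ≡ 198 (mod 199)  [q = 2: ≢ 1 ✓]
186^66 ≡ 106 (mod 199)  [q = 3: ≢ 1 ✓]
186^18 ≡ 61 (mod 199)  [q = 11: ≢ 1 ✓]
None equal 1, so ord_199(186) = 198: 186 is a primitive root.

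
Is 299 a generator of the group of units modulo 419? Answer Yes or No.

No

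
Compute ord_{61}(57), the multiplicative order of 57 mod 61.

15

The order of 57 must divide φ(61) = 61 − 1 = 60 = 2^2 · 3 · 5.
Divisors of 60: 1, 2, 3, 4, 5, 6, 10, 12, 15, 20, 30, 60.
Check 57^d mod 61 for each divisor in increasing order:
57^1 ≡ 57
57^2 ≡ 16
57^3 ≡ 58
57^4 ≡ 12
57^5 ≡ 13
57^6 ≡ 9
57^10 ≡ 47
57^12 ≡ 20
57^15 ≡ 1
Hence ord(57) = 15.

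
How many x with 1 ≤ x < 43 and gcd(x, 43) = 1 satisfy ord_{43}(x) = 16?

0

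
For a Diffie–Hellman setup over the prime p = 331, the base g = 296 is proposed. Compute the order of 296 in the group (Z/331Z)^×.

165

ord(296) | φ(331) = 331 − 1 = 330 = 2 · 3 · 5 · 11.
Divisors of 330: 1, 2, 3, 5, 6, 10, 11, 15, 22, 30, 33, 55, 66, 110, 165, 330.
Evaluate successive powers at the divisors of 330:
296^1 ≡ 296 (mod 331)
296^2 ≡ 232 (mod 331)
296^3 ≡ 155 (mod 331)
296^5 ≡ 212 (mod 331)
296^6 ≡ 193 (mod 331)
296^10 ≡ 259 (mod 331)
296^11 ≡ 203 (mod 331)
296^15 ≡ 293 (mod 331)
296^22 ≡ 165 (mod 331)
296^30 ≡ 120 (mod 331)
296^33 ≡ 64 (mod 331)
296^55 ≡ 299 (mod 331)
296^66 ≡ 124 (mod 331)
296^110 ≡ 31 (mod 331)
296^165 ≡ 1 (mod 331) ✓
Therefore the multiplicative order of 296 modulo 331 is 165.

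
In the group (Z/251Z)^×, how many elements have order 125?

100

φ(251) = 251 − 1 = 250 = 2 · 5^3.
Since (Z/251Z)^× is cyclic of order 250, the number of elements of order d is φ(d) when d | 250 and 0 otherwise.
125 = 5^3 divides 250, and φ(125) = 100.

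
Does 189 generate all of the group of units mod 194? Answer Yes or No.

Yes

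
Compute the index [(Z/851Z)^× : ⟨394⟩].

2

ord(394) | φ(851) = φ(23·37) = (23−1)·(37−1) = 22·36 = 792 = 2^3 · 3^2 · 11.
Divisors of 792: 1, 2, 3, 4, 6, 8, 9, 11, 12, 18, 22, 24, 33, 36, 44, 66, 72, 88, 99, 132, 198, 264, 396, 792.
Test each divisor d:
394^1 ≡ 394 (mod 851)
394^2 ≡ 354 (mod 851)
394^3 ≡ 763 (mod 851)
394^4 ≡ 219 (mod 851)
394^6 ≡ 85 (mod 851)
394^8 ≡ 305 (mod 851)
394^9 ≡ 179 (mod 851)
394^11 ≡ 392 (mod 851)
394^12 ≡ 417 (mod 851)
394^18 ≡ 554 (mod 851)
394^22 ≡ 484 (mod 851)
394^24 ≡ 285 (mod 851)
394^33 ≡ 806 (mod 851)
394^36 ≡ 556 (mod 851)
394^44 ≡ 231 (mod 851)
394^66 ≡ 323 (mod 851)
394^72 ≡ 223 (mod 851)
394^88 ≡ 599 (mod 851)
394^99 ≡ 783 (mod 851)
394^132 ≡ 507 (mod 851)
394^198 ≡ 369 (mod 851)
394^264 ≡ 47 (mod 851)
394^396 ≡ 1 (mod 851) ✓
Thus |⟨394⟩| = ord(394) = 396.
[(Z/851Z)^× : ⟨394⟩] = 792/396 = 2.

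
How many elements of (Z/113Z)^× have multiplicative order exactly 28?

12

φ(113) = 113 − 1 = 112 = 2^4 · 7.
Since (Z/113Z)^× is cyclic of order 112, the number of elements of order d is φ(d) when d | 112 and 0 otherwise.
28 = 2^2 · 7 divides 112, and φ(28) = 12.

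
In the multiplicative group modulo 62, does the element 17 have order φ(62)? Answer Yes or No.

Yes

φ(62) = φ(2)·φ(31) = 1·30 = 30 = 2 · 3 · 5.
Test 17^(30/q) mod 62 for each prime factor q of 30:
17^15 ≡ 61 (mod 62)  [q = 2: ≢ 1 ✓]
17^10 ≡ 25 (mod 62)  [q = 3: ≢ 1 ✓]
17^6 ≡ 39 (mod 62)  [q = 5: ≢ 1 ✓]
None equal 1, so ord_62(17) = 30: 17 is a primitive root.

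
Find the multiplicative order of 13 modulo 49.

14

ord(13) | φ(49) = φ(7^2) = 7·(7−1) = 42 = 2 · 3 · 7.
Divisors of 42: 1, 2, 3, 6, 7, 14, 21, 42.
Compute 13^d (mod 49) for the divisors d until we hit 1:
13^1 ≡ 13
13^2 ≡ 22
13^3 ≡ 41
13^6 ≡ 15
13^7 ≡ 48
13^14 ≡ 1
Therefore the multiplicative order of 13 modulo 49 is 14.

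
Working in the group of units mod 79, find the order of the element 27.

26

Since 27 ∈ (Z/79Z)^×, its order divides φ(79) = 79 − 1 = 78 = 2 · 3 · 13.
Divisors of 78: 1, 2, 3, 6, 13, 26, 39, 78.
Test each divisor d:
27^1 ≡ 27 (mod 79)
27^2 ≡ 18 (mod 79)
27^3 ≡ 12 (mod 79)
27^6 ≡ 65 (mod 79)
27^13 ≡ 78 (mod 79)
27^26 ≡ 1 (mod 79) ✓
Hence ord(27) = 26.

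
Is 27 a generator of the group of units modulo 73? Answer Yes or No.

No

φ(73) = 73 − 1 = 72 = 2^3 · 3^2.
Test 27^(72/q) mod 73 for each prime factor q of 72:
27^36 ≡ 1 (mod 73)  [q = 2: ≡ 1 ✗]
27^24 ≡ 1 (mod 73)  [q = 3: ≡ 1 ✗]
Since 27^36 ≡ 1, the order of 27 divides 36 < 72, so 27 is not a primitive root.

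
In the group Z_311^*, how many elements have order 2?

1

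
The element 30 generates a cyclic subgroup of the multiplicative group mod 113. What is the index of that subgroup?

16

ord(30) | φ(113) = 113 − 1 = 112 = 2^4 · 7.
Divisors of 112: 1, 2, 4, 7, 8, 14, 16, 28, 56, 112.
Check 30^d mod 113 for each divisor in increasing order:
30^1 ≡ 30 (mod 113)
30^2 ≡ 109 (mod 113)
30^4 ≡ 16 (mod 113)
30^7 ≡ 1 (mod 113) ✓
So ord_113(30) = 7, hence |⟨30⟩| = 7.
[(Z/113Z)^× : ⟨30⟩] = 112/7 = 16.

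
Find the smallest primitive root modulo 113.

φ(113) = 113 − 1 = 112 = 2^4 · 7.
Test candidates g = 2, 3, … against the prime factors q ∈ {2, 7} of φ(113): g is a generator iff g^(112/q) ≢ 1 for every such q.
g = 2: 2^56 ≡ 1 — hits 1, so not a primitive root.
g = 3: 3^56 ≡ 112; 3^16 ≡ 49 — none is 1, so 3 is a primitive root.
So 3 is the smallest generator of (Z/113Z)^×.

3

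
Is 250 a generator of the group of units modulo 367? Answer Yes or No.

Yes

φ(367) = 367 − 1 = 366 = 2 · 3 · 61.
Test 250^(366/q) mod 367 for each prime factor q of 366:
250^183 ≡ 366 (mod 367)  [q = 2: ≢ 1 ✓]
250^122 ≡ 283 (mod 367)  [q = 3: ≢ 1 ✓]
250^6 ≡ 258 (mod 367)  [q = 61: ≢ 1 ✓]
All checks pass, so 250 has order 366 and is a primitive root modulo 367.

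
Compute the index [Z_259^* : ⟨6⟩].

54

By Lagrange's theorem, ord_259(6) divides φ(259) = φ(7·37) = (7−1)·(37−1) = 6·36 = 216 = 2^3 · 3^3.
Divisors of 216: 1, 2, 3, 4, 6, 8, 9, 12, 18, 24, 27, 36, 54, 72, 108, 216.
Evaluate successive powers at the divisors of 216:
6^1 ≡ 6 (mod 259)
6^2 ≡ 36 (mod 259)
6^3 ≡ 216 (mod 259)
6^4 ≡ 1 (mod 259) ✓
So ord_259(6) = 4, hence |⟨6⟩| = 4.
Index = |(Z/259Z)^×| / |⟨6⟩| = 216 / 4 = 54.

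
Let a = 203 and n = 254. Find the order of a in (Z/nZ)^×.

21

By Lagrange's theorem, ord_254(203) divides φ(254) = φ(2)·φ(127) = 1·126 = 126 = 2 · 3^2 · 7.
Divisors of 126: 1, 2, 3, 6, 7, 9, 14, 18, 21, 42, 63, 126.
Check 203^d mod 254 for each divisor in increasing order:
203^1 ≡ 203 (mod 254)
203^2 ≡ 61 (mod 254)
203^3 ≡ 191 (mod 254)
203^6 ≡ 159 (mod 254)
203^7 ≡ 19 (mod 254)
203^9 ≡ 143 (mod 254)
203^14 ≡ 107 (mod 254)
203^18 ≡ 129 (mod 254)
203^21 ≡ 1 (mod 254) ✓
Therefore the multiplicative order of 203 modulo 254 is 21.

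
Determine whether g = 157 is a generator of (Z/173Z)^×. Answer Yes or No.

φ(173) = 173 − 1 = 172 = 2^2 · 43.
It suffices to check that the order of 157 is not a proper divisor of 172: compute 157^(172/q) for q ∈ {2, 43}.
157^86 ≡ 1 (mod 173)  [q = 2: ≡ 1 ✗]
157^4 ≡ 142 (mod 173)  [q = 43: ≢ 1 ✓]
157^86 ≡ 1 shows ord(157) | 86, strictly less than φ(173); not a primitive root.

No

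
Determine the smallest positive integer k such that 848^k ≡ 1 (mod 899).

ord(848) | φ(899) = φ(29·31) = (29−1)·(31−1) = 28·30 = 840 = 2^3 · 3 · 5 · 7.
Divisors of 840: 1, 2, 3, 4, 5, 6, 7, 8, 10, 12, 14, 15, 20, 21, 24, 28, 30, 35, 40, 42, 56, 60, 70, 84, 105, 120, 140, 168, 210, 280, 420, 840.
Compute 848^d (mod 899) for the divisors d until we hit 1:
848^1 ≡ 848 (mod 899)
848^2 ≡ 803 (mod 899)
848^3 ≡ 401 (mod 899)
848^4 ≡ 226 (mod 899)
848^5 ≡ 161 (mod 899)
848^6 ≡ 779 (mod 899)
848^7 ≡ 726 (mod 899)
848^8 ≡ 732 (mod 899)
848^10 ≡ 749 (mod 899)
848^12 ≡ 16 (mod 899)
848^14 ≡ 262 (mod 899)
848^15 ≡ 123 (mod 899)
848^20 ≡ 25 (mod 899)
848^21 ≡ 523 (mod 899)
848^24 ≡ 256 (mod 899)
848^28 ≡ 320 (mod 899)
848^30 ≡ 745 (mod 899)
848^35 ≡ 378 (mod 899)
848^40 ≡ 625 (mod 899)
848^42 ≡ 233 (mod 899)
848^56 ≡ 813 (mod 899)
848^60 ≡ 342 (mod 899)
848^70 ≡ 842 (mod 899)
848^84 ≡ 349 (mod 899)
848^105 ≡ 30 (mod 899)
848^120 ≡ 94 (mod 899)
848^140 ≡ 552 (mod 899)
848^168 ≡ 436 (mod 899)
848^210 ≡ 1 (mod 899) ✓
The smallest such exponent is 210, so the order of 848 is 210.

210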